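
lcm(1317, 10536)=10536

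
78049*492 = 38400108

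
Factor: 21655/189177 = 3^( - 1 )*5^1*61^1*71^1 * 63059^( - 1) 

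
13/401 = 13/401 = 0.03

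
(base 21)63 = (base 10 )129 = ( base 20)69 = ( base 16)81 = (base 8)201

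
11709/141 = 83 + 2/47 = 83.04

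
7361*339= 2495379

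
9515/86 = 110+55/86  =  110.64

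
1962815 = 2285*859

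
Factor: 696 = 2^3*3^1* 29^1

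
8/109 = 8/109 = 0.07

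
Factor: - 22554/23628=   -  2^(- 1)*3^1 * 7^1 * 11^( - 1 ) = - 21/22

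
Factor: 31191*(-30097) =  - 3^1*37^1 * 281^1 * 30097^1=-938755527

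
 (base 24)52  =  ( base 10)122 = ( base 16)7a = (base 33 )3n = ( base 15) 82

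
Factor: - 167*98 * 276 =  - 4517016 = -  2^3*3^1*7^2 * 23^1 * 167^1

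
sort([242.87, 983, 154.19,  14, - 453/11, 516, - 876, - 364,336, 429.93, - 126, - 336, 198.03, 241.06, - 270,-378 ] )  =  [ - 876,-378, - 364, - 336, - 270, - 126,-453/11, 14,154.19, 198.03, 241.06,242.87,336,429.93, 516, 983 ]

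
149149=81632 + 67517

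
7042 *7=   49294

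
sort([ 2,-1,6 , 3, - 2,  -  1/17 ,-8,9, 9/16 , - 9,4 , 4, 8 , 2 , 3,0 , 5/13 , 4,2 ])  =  [- 9,  -  8,-2 , - 1, - 1/17 , 0, 5/13, 9/16, 2,  2, 2 , 3,3,4, 4 , 4, 6,8,9] 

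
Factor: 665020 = 2^2*5^1 * 41^1 * 811^1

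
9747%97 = 47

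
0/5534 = 0 =0.00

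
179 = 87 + 92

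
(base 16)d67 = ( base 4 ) 311213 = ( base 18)AAB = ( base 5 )102211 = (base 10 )3431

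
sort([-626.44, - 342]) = [-626.44, - 342]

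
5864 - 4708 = 1156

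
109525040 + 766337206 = 875862246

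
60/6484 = 15/1621 = 0.01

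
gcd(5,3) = 1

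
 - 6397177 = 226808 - 6623985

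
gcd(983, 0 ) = 983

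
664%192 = 88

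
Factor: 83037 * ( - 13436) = -1115685132 = - 2^2 * 3^1*89^1*311^1*3359^1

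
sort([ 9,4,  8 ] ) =[ 4, 8, 9]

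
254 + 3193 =3447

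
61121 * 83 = 5073043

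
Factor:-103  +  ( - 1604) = - 3^1*569^1= -1707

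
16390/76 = 215+25/38=215.66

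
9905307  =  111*89237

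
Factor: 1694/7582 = 7^1*11^2*17^ ( - 1 )*223^( - 1)= 847/3791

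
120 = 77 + 43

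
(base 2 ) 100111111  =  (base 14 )18b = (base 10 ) 319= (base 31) A9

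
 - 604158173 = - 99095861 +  - 505062312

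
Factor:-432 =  - 2^4*3^3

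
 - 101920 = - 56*1820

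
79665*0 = 0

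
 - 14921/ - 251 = 14921/251 = 59.45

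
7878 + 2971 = 10849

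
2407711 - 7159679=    - 4751968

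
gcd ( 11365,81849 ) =1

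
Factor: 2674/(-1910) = -7/5= -5^( - 1)*7^1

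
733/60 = 12 + 13/60=12.22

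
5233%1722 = 67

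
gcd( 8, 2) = 2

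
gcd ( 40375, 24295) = 5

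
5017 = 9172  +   - 4155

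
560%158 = 86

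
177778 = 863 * 206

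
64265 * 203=13045795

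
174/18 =9 + 2/3  =  9.67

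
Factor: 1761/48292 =2^( - 2)*3^1*587^1*12073^(-1)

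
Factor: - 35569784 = -2^3 * 53^1*83891^1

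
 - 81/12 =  - 7+1/4 = - 6.75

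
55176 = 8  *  6897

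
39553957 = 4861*8137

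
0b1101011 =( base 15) 72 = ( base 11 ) 98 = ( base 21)52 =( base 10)107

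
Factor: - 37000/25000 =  - 37/25 = - 5^( - 2 )*37^1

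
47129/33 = 1428+5/33  =  1428.15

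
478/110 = 4 + 19/55 = 4.35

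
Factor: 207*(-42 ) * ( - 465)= 2^1* 3^4*5^1*7^1 * 23^1*31^1 =4042710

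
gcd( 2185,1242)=23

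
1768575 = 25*70743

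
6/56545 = 6/56545 = 0.00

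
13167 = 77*171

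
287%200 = 87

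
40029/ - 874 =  - 40029/874 = -45.80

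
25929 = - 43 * ( - 603)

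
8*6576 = 52608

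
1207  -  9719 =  - 8512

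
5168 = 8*646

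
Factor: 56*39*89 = 194376 =2^3*3^1*7^1*13^1*89^1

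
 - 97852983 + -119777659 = - 217630642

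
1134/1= 1134  =  1134.00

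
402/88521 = 134/29507 = 0.00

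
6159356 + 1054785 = 7214141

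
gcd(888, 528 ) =24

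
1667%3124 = 1667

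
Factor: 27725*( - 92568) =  - 2^3  *3^1*5^2 * 7^1* 19^1*29^1*1109^1 =- 2566447800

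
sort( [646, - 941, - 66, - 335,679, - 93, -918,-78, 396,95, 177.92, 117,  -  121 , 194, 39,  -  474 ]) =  [ - 941, - 918, -474,- 335,-121, - 93,  -  78, - 66,39, 95 , 117, 177.92, 194, 396,646,679]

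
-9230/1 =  - 9230 = - 9230.00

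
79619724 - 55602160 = 24017564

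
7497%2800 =1897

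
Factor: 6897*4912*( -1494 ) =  - 2^5*3^3*11^2 * 19^1*83^1*307^1 = -50613827616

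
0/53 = 0 =0.00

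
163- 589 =-426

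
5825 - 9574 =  - 3749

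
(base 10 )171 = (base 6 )443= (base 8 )253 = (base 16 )ab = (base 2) 10101011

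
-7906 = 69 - 7975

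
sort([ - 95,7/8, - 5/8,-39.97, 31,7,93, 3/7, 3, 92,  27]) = [ - 95, - 39.97 , - 5/8,3/7,7/8,3, 7, 27, 31, 92,93]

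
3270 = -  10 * ( - 327 )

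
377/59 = 6 + 23/59 = 6.39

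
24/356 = 6/89 = 0.07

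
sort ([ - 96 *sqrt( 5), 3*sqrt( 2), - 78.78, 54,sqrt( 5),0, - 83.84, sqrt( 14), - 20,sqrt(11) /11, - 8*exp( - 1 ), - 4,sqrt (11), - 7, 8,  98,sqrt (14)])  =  [ - 96*sqrt (5 ), -83.84, - 78.78, - 20 , - 7, - 4, - 8*exp ( - 1),0, sqrt (11)/11 , sqrt(5),  sqrt(11), sqrt (14),  sqrt (14), 3*sqrt ( 2), 8,  54, 98]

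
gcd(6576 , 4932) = 1644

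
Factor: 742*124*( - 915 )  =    -  2^3*3^1*5^1*7^1 * 31^1*53^1*61^1 = -84187320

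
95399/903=95399/903 = 105.65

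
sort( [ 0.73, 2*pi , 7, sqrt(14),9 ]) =[0.73 , sqrt( 14), 2* pi,7 , 9 ] 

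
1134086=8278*137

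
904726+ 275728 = 1180454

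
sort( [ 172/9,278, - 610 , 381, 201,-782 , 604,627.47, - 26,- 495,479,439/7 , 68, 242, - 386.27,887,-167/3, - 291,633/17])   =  [ -782,- 610, - 495, - 386.27, -291, - 167/3,-26, 172/9, 633/17, 439/7,68, 201,242, 278,381, 479,604, 627.47,887]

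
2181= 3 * 727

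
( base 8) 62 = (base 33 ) 1h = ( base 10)50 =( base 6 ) 122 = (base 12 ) 42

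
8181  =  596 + 7585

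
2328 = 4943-2615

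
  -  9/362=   -  1+353/362  =  - 0.02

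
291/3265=291/3265 = 0.09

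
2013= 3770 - 1757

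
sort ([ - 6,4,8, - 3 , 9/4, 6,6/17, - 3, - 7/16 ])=[ - 6, - 3, - 3, - 7/16, 6/17,  9/4,4,6,  8 ] 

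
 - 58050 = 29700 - 87750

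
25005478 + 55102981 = 80108459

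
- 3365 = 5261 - 8626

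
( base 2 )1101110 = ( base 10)110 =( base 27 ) 42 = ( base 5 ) 420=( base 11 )A0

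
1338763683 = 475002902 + 863760781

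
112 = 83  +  29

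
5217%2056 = 1105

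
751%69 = 61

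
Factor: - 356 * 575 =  - 204700 = - 2^2*5^2*23^1*89^1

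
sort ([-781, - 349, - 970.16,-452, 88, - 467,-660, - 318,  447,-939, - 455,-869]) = [-970.16, - 939, - 869, - 781, - 660, - 467,  -  455,-452,  -  349,- 318 , 88, 447]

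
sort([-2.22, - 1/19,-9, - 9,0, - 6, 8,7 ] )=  [ - 9, - 9, - 6, - 2.22, - 1/19,0,7 , 8] 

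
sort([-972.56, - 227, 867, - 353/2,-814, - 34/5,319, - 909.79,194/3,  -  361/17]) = [- 972.56,-909.79, - 814, - 227, - 353/2, - 361/17,-34/5,194/3,319,867 ]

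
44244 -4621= 39623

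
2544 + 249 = 2793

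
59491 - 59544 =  - 53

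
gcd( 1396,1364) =4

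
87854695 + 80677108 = 168531803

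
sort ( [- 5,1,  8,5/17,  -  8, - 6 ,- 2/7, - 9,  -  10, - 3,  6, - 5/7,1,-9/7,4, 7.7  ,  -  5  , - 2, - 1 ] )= [-10, - 9, - 8,  -  6, -5, - 5, - 3, - 2, - 9/7, - 1 , - 5/7 ,-2/7, 5/17,1, 1 , 4 , 6,  7.7 , 8 ]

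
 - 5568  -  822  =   - 6390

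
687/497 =1+190/497 = 1.38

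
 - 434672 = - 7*62096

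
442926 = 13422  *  33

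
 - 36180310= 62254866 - 98435176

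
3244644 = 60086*54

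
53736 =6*8956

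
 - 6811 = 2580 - 9391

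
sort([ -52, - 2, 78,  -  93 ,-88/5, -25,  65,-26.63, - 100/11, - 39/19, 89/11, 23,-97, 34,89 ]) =[ - 97, - 93, - 52, - 26.63 ,-25, - 88/5 , - 100/11, - 39/19 , - 2,  89/11, 23,34,65,78,  89]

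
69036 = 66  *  1046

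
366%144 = 78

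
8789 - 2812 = 5977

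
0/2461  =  0 = 0.00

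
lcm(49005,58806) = 294030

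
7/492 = 7/492 = 0.01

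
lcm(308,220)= 1540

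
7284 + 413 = 7697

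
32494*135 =4386690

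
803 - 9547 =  -8744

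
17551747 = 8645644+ 8906103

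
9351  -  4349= 5002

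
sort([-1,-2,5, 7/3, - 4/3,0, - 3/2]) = [ - 2, - 3/2,-4/3, - 1,0,7/3,5 ]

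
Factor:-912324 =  - 2^2*3^1*7^1*10861^1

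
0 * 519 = 0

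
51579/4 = 51579/4 = 12894.75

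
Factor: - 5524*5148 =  - 2^4* 3^2*11^1*13^1*1381^1 = - 28437552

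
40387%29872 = 10515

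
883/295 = 2 + 293/295 = 2.99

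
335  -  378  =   - 43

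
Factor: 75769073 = 75769073^1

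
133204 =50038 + 83166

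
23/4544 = 23/4544=0.01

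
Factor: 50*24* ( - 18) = - 2^5*3^3*5^2 = -21600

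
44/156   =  11/39 = 0.28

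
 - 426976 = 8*( - 53372 ) 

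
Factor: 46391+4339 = 2^1*3^1 * 5^1*19^1*89^1 = 50730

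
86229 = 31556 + 54673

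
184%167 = 17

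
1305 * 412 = 537660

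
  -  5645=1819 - 7464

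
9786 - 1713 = 8073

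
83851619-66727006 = 17124613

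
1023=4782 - 3759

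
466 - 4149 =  - 3683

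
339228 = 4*84807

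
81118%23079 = 11881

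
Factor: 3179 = 11^1*17^2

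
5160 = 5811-651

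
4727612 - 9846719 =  - 5119107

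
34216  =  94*364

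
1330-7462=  - 6132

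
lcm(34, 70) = 1190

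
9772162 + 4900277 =14672439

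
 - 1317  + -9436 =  - 10753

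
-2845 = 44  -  2889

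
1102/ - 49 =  - 1102/49  =  -22.49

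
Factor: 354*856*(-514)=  - 2^5*3^1*59^1*107^1*257^1 = - 155754336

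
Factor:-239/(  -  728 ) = 2^( - 3)* 7^(-1)*13^( -1 )*239^1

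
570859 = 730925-160066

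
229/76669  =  229/76669 = 0.00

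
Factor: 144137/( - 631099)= - 20591/90157= - 59^1*89^(- 1)*349^1* 1013^( - 1 )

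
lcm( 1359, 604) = 5436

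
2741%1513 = 1228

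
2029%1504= 525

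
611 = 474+137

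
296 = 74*4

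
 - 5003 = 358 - 5361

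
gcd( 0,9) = 9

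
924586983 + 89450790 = 1014037773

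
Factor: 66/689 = 2^1*3^1*11^1*13^( - 1) * 53^ (- 1)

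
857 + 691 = 1548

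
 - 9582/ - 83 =115 + 37/83  =  115.45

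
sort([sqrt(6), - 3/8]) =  [ - 3/8,sqrt(6) ]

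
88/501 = 88/501 = 0.18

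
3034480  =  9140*332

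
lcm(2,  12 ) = 12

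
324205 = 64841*5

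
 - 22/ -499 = 22/499=   0.04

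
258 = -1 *( - 258)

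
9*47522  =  427698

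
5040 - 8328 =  - 3288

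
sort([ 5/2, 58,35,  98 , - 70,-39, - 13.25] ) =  [- 70, - 39, - 13.25,  5/2 , 35 , 58,98] 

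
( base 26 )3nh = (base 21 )5KI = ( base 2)101001010011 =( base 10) 2643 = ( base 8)5123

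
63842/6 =10640+1/3 =10640.33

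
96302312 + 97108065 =193410377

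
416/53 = 416/53 = 7.85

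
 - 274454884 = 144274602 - 418729486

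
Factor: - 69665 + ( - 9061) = -2^1*3^1*13121^1 = - 78726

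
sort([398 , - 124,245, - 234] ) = [ - 234, - 124,245,398] 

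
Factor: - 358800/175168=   -2^( - 2) * 3^1*5^2*7^( - 1 ) * 13^1*17^( - 1) = - 975/476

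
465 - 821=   -  356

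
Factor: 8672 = 2^5*271^1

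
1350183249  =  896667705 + 453515544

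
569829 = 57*9997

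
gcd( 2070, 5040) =90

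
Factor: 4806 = 2^1*3^3*89^1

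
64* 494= 31616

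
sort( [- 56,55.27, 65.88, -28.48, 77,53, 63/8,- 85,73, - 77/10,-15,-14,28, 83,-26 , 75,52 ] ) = [ - 85,-56,  -  28.48, - 26 , - 15, -14, - 77/10, 63/8,  28, 52,53,55.27, 65.88,  73,75, 77,83 ]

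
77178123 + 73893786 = 151071909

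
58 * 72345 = 4196010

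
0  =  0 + 0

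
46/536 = 23/268=0.09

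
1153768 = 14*82412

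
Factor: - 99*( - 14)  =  1386  =  2^1*3^2*7^1*11^1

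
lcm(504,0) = 0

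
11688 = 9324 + 2364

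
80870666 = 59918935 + 20951731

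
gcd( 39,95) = 1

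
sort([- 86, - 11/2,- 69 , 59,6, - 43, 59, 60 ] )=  [ - 86,  -  69, - 43, - 11/2,6, 59,59, 60]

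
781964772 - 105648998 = 676315774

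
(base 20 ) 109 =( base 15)1C4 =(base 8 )631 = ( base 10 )409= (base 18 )14D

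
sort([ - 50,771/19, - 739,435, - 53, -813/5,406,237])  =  [- 739, - 813/5, - 53, - 50,771/19,237, 406, 435 ]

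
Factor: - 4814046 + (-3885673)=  - 8699719  =  - 7^1*1242817^1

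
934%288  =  70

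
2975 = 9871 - 6896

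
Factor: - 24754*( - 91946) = 2276031284 = 2^2*31^1 *1483^1*12377^1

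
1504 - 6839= - 5335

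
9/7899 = 3/2633=0.00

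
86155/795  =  17231/159  =  108.37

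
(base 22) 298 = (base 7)3265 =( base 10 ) 1174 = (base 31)16R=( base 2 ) 10010010110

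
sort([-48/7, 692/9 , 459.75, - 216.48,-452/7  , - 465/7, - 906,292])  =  [ - 906, - 216.48, - 465/7, - 452/7, - 48/7, 692/9, 292,459.75]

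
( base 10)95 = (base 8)137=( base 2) 1011111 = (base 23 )43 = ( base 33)2T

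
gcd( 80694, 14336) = 2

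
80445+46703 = 127148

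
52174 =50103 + 2071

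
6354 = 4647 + 1707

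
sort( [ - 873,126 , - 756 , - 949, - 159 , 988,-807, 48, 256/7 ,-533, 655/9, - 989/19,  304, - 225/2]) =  [-949, - 873 , - 807, - 756,-533, -159, - 225/2, - 989/19, 256/7,48,655/9,126,304 , 988 ]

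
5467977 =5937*921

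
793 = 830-37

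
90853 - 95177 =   -  4324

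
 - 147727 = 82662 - 230389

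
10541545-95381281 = - 84839736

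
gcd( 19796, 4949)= 4949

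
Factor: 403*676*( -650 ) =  - 177078200 = - 2^3*5^2*13^4*31^1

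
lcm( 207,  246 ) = 16974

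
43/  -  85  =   - 1 + 42/85 = - 0.51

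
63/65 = 63/65 = 0.97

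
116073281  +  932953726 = 1049027007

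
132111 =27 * 4893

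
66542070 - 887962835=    - 821420765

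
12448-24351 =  - 11903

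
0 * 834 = 0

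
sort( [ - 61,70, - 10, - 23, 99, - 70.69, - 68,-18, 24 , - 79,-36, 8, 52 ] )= [ - 79, - 70.69, - 68 , - 61, - 36, -23, - 18, - 10, 8 , 24, 52,70,99 ]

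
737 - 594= 143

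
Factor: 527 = 17^1*31^1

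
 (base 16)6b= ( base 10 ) 107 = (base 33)38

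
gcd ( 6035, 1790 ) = 5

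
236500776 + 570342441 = 806843217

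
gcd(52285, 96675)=5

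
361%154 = 53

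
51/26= 51/26 = 1.96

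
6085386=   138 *44097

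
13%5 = 3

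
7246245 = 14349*505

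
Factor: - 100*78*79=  - 616200 = - 2^3*3^1*5^2 * 13^1*79^1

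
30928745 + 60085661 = 91014406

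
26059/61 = 26059/61 = 427.20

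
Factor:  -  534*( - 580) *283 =2^3*3^1*5^1*29^1*89^1*283^1 = 87650760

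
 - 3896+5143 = 1247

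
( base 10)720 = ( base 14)396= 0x2d0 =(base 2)1011010000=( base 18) 240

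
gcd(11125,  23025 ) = 25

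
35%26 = 9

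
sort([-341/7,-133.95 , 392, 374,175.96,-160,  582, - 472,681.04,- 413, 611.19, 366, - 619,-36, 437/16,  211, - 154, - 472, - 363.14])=[  -  619,-472, - 472,  -  413, - 363.14, - 160, -154,  -  133.95,-341/7, - 36, 437/16, 175.96,211,366,374, 392,  582, 611.19 , 681.04 ]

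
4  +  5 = 9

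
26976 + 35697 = 62673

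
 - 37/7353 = - 1 + 7316/7353 = - 0.01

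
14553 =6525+8028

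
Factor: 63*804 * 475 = 24059700 = 2^2*3^3*5^2 *7^1*19^1*67^1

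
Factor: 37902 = 2^1*3^1*6317^1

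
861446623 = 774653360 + 86793263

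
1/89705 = 1/89705 = 0.00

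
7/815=7/815 = 0.01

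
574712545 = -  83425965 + 658138510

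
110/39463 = 110/39463 = 0.00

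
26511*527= 13971297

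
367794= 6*61299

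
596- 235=361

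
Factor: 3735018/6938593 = 2^1*3^3*7^1*41^1*241^1*389^(-1)*17837^( - 1 )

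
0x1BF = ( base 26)H5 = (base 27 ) GF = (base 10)447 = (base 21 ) 106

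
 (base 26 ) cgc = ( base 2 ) 10000101011100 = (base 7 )33620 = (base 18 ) 1868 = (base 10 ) 8540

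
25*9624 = 240600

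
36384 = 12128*3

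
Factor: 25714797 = 3^1*97^2 * 911^1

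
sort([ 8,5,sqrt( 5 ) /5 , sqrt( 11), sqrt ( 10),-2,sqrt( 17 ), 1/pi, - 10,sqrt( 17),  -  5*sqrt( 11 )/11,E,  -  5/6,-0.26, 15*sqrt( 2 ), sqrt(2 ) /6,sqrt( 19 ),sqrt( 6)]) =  [ - 10,-2, - 5  *  sqrt( 11 ) /11,  -  5/6 ,  -  0.26, sqrt( 2)/6,1/pi,sqrt(5)/5, sqrt( 6 ), E, sqrt(10), sqrt(11), sqrt( 17 ),  sqrt(17 ), sqrt( 19),5, 8, 15*sqrt( 2 )] 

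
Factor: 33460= 2^2*5^1*7^1*239^1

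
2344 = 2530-186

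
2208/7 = 315 + 3/7 = 315.43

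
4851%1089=495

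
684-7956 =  - 7272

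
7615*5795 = 44128925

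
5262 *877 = 4614774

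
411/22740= 137/7580 = 0.02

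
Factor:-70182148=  - 2^2 * 823^1 * 21319^1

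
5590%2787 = 16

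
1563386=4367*358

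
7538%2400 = 338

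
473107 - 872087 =-398980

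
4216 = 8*527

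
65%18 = 11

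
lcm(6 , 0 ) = 0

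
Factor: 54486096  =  2^4* 3^1 * 7^1*  31^1*5231^1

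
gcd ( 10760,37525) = 5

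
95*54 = 5130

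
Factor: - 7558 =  -2^1*3779^1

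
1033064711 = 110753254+922311457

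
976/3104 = 61/194 =0.31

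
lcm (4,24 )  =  24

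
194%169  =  25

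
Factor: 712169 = 712169^1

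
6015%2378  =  1259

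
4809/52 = 4809/52 = 92.48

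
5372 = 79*68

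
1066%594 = 472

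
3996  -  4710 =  - 714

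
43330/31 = 1397 + 23/31=1397.74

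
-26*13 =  - 338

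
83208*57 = 4742856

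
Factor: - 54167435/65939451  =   - 3^( - 1)*5^1*  7^1*1547641^1*21979817^(-1) 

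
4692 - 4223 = 469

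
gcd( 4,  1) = 1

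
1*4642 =4642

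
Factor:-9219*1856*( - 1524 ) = 2^8*3^2*7^1*29^1*127^1*439^1 = 26076347136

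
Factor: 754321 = 227^1*3323^1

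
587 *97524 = 57246588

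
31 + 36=67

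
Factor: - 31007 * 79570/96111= - 2467226990/96111 = - 2^1 *3^ ( - 2 )*5^1*59^(  -  1 )*73^1 * 101^1*109^1 * 181^( - 1 ) * 307^1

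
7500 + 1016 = 8516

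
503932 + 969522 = 1473454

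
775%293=189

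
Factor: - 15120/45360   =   - 3^( - 1) = - 1/3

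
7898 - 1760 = 6138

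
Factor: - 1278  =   - 2^1*3^2*71^1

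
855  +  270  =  1125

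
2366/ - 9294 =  - 1183/4647 = - 0.25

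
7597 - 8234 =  - 637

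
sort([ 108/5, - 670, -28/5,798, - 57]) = [ - 670,-57, - 28/5,  108/5 , 798]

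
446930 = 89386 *5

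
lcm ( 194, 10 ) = 970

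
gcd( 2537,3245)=59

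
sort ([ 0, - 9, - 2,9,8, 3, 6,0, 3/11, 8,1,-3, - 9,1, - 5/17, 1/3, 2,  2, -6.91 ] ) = [ - 9, - 9, - 6.91, - 3, - 2, - 5/17, 0, 0, 3/11, 1/3, 1,1,2, 2, 3,6, 8, 8, 9]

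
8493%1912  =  845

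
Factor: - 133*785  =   - 104405  =  - 5^1* 7^1*19^1*157^1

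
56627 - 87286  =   - 30659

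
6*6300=37800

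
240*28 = 6720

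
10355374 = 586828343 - 576472969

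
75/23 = 3 + 6/23 = 3.26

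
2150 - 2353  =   - 203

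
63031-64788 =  - 1757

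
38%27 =11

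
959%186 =29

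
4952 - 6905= -1953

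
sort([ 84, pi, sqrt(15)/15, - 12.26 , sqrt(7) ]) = [ - 12.26,  sqrt(15) /15,  sqrt (7),pi, 84]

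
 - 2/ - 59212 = 1/29606 = 0.00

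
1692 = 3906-2214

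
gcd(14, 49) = 7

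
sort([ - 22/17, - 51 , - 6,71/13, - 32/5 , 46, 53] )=[ - 51,  -  32/5, - 6,-22/17 , 71/13, 46,53] 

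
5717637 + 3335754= 9053391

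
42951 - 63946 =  - 20995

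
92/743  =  92/743=0.12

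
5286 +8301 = 13587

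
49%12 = 1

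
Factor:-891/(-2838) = 27/86= 2^(- 1)*3^3*43^(-1 )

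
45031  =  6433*7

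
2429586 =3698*657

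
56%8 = 0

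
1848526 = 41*45086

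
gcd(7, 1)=1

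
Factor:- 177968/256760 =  - 454/655  =  - 2^1 * 5^ (-1)*131^(-1)*227^1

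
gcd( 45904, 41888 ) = 16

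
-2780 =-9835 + 7055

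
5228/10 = 522  +  4/5 = 522.80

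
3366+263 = 3629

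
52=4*13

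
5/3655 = 1/731 = 0.00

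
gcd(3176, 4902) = 2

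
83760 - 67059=16701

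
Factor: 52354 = 2^1*26177^1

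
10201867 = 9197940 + 1003927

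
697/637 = 697/637 = 1.09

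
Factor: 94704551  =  94704551^1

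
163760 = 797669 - 633909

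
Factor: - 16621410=  -  2^1*3^1*5^1 * 13^1*17^1*23^1*109^1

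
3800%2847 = 953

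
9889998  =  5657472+4232526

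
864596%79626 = 68336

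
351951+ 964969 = 1316920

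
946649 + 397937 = 1344586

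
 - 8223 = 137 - 8360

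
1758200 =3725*472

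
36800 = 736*50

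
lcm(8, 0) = 0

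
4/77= 4/77 = 0.05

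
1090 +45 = 1135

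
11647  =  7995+3652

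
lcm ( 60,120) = 120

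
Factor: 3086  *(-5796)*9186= -164304984816= -2^4*3^3 * 7^1*23^1*1531^1 * 1543^1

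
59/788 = 59/788  =  0.07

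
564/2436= 47/203 = 0.23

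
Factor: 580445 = 5^1 *116089^1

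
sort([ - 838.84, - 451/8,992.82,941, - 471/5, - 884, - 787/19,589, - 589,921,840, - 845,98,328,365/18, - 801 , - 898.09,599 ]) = [-898.09, - 884, - 845, - 838.84,  -  801, - 589, - 471/5, - 451/8, - 787/19,365/18, 98,328, 589 , 599,  840,921, 941,992.82 ] 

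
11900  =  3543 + 8357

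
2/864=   1/432 = 0.00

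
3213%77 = 56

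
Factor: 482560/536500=832/925 =2^6*5^( - 2)* 13^1*37^ (-1)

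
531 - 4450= -3919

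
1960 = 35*56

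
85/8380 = 17/1676 = 0.01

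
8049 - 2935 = 5114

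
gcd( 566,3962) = 566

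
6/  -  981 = -1+325/327 = -0.01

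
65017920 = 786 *82720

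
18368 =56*328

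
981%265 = 186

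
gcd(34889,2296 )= 1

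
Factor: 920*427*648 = 254560320 = 2^6*3^4*5^1*7^1 *23^1 * 61^1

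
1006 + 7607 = 8613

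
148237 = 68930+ 79307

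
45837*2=91674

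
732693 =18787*39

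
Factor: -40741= - 131^1*311^1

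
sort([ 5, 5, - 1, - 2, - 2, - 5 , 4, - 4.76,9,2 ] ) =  [ - 5, - 4.76 ,-2, - 2, - 1,2, 4,5,  5,9]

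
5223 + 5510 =10733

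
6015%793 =464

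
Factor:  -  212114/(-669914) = 139^1*439^(-1) = 139/439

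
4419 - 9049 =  - 4630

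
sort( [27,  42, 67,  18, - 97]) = [ - 97, 18, 27, 42,67 ]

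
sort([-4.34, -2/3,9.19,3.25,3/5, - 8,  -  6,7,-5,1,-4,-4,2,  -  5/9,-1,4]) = [ - 8, - 6,-5  ,  -  4.34,-4, - 4, - 1, - 2/3,  -  5/9, 3/5,1,2,  3.25, 4, 7,  9.19] 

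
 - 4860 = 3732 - 8592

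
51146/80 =639 +13/40 = 639.33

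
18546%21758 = 18546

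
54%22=10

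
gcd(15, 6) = 3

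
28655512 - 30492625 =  - 1837113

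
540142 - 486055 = 54087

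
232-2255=-2023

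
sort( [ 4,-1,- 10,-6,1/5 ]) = [ - 10, - 6,  -  1, 1/5, 4]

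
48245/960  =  9649/192 = 50.26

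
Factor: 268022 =2^1*17^1*7883^1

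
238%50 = 38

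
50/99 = 50/99 = 0.51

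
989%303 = 80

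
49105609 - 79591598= - 30485989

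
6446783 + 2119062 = 8565845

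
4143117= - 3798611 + 7941728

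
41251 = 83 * 497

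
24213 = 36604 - 12391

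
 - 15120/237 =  - 5040/79=-63.80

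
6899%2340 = 2219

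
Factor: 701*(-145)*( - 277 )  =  5^1*29^1*277^1*701^1 = 28155665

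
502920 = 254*1980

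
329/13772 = 329/13772 = 0.02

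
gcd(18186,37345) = 7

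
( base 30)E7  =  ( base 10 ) 427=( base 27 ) fm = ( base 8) 653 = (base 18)15D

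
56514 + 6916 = 63430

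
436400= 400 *1091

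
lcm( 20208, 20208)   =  20208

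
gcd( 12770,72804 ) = 2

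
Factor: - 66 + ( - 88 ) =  - 2^1*7^1* 11^1  =  - 154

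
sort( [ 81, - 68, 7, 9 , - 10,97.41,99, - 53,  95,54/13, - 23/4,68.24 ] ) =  [ - 68, - 53, - 10, - 23/4, 54/13,  7,9, 68.24,  81,95, 97.41,99]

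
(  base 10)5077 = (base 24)8JD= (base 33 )4LS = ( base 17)109B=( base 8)11725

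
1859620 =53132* 35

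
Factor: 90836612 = 2^2*941^1*24133^1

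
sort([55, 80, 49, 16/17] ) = [ 16/17,49,55,80]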